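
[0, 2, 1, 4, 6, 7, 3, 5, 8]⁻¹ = [0, 2, 1, 6, 3, 7, 4, 5, 8]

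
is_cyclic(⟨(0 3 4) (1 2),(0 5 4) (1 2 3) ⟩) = no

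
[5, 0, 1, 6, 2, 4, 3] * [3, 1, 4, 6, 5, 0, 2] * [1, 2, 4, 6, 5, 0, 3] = [1, 6, 2, 4, 5, 0, 3]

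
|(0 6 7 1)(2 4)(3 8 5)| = 12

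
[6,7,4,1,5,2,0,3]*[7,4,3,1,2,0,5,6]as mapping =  [0→5,1→6,2→2,3→4,4→0,5→3,6→7,7→1]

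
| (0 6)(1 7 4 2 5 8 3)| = 14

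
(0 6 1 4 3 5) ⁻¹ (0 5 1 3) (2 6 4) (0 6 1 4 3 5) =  (0 4 5 6) (1 3 2) 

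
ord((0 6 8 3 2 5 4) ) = 7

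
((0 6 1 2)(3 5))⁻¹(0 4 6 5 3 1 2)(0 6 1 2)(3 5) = (0 6 4 1 3 5 2)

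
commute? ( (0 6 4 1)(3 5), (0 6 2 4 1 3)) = no: (0 6 4 1)(3 5)*(0 6 2 4 1 3) = (0 2 4 3 5)(1 6), (0 6 2 4 1 3)*(0 6 4 1)(3 5) = (0 4)(1 5 3 6 2)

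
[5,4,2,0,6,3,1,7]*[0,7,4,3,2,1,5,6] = [1,2,4,0,5,3,7,6] 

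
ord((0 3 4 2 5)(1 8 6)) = 15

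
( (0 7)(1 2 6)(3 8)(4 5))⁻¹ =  (0 7)(1 6 2)(3 8)(4 5)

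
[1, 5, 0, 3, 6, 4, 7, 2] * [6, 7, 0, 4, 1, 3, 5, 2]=[7, 3, 6, 4, 5, 1, 2, 0]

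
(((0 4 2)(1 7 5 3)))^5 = (0 2 4)(1 7 5 3)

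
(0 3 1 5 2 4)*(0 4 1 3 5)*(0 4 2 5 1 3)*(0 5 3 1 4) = (0 4 2 1)(3 5)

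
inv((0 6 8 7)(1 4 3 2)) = (0 7 8 6)(1 2 3 4)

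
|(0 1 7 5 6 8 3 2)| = 8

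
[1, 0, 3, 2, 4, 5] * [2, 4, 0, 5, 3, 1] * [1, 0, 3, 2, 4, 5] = [4, 3, 5, 1, 2, 0]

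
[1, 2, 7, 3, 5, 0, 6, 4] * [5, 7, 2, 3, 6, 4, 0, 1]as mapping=[0→7, 1→2, 2→1, 3→3, 4→4, 5→5, 6→0, 7→6]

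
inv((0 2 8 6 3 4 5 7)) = (0 7 5 4 3 6 8 2)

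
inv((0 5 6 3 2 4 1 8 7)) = (0 7 8 1 4 2 3 6 5)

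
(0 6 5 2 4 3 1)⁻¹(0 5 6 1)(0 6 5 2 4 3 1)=(0 6 2 5)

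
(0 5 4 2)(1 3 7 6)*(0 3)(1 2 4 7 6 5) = (0 1)(2 3 6)(5 7)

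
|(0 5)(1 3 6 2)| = 4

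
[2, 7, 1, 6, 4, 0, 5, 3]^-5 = [1, 3, 7, 5, 4, 2, 0, 6]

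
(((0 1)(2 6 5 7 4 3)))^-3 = (0 1)(2 7)(3 5)(4 6)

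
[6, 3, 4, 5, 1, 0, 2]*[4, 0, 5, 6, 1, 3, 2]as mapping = [0→2, 1→6, 2→1, 3→3, 4→0, 5→4, 6→5]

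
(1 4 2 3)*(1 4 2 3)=(1 2)(3 4)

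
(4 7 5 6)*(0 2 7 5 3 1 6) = (0 2 7 3 1 6 4 5)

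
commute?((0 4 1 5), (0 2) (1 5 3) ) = no:(0 4 1 5) * (0 2) (1 5 3) = (0 4 5 2) (1 3), (0 2) (1 5 3) * (0 4 1 5) = (0 2 4 1) (3 5) 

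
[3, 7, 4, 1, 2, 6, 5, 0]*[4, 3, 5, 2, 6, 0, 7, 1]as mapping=[0→2, 1→1, 2→6, 3→3, 4→5, 5→7, 6→0, 7→4]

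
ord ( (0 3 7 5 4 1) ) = 6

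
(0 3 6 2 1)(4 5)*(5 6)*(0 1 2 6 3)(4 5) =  (3 4)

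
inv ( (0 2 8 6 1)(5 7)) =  (0 1 6 8 2)(5 7)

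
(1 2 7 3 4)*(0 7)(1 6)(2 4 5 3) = (0 7 2)(1 4 6)(3 5)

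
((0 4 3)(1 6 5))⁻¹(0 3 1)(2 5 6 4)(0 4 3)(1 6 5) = (0 6 4)(1 5 3 2)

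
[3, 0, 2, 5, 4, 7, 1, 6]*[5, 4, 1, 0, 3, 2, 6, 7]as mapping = [0→0, 1→5, 2→1, 3→2, 4→3, 5→7, 6→4, 7→6]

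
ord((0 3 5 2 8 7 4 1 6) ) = 9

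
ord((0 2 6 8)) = 4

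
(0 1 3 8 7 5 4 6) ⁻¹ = (0 6 4 5 7 8 3 1) 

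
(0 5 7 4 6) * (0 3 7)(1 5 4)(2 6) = (0 4 2 6 3 7 1 5)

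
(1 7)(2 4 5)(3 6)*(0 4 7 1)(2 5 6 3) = (0 4 6 2 7)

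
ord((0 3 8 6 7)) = 5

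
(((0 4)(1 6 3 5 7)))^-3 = (0 4)(1 3 7 6 5)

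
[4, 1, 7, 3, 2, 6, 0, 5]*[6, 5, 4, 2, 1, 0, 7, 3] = [1, 5, 3, 2, 4, 7, 6, 0] 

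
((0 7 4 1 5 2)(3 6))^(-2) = (0 5 4)(1 7 2)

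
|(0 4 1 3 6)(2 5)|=10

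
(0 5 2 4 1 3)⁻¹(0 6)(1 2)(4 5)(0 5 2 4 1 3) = (1 2)(3 4)(5 6)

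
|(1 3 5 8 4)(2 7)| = 10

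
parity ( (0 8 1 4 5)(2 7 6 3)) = odd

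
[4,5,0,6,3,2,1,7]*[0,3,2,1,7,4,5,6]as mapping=[0→7,1→4,2→0,3→5,4→1,5→2,6→3,7→6]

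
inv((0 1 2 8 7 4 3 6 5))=(0 5 6 3 4 7 8 2 1)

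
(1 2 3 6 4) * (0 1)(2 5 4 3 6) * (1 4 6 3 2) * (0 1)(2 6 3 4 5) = (0 5 3)(1 2 4)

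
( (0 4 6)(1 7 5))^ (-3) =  ()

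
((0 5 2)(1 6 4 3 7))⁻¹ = (0 2 5)(1 7 3 4 6)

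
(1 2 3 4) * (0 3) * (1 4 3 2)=(0 2)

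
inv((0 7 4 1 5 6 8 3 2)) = (0 2 3 8 6 5 1 4 7)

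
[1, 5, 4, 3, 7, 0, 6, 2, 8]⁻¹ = [5, 0, 7, 3, 2, 1, 6, 4, 8]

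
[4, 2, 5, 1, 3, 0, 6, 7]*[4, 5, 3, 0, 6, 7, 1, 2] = [6, 3, 7, 5, 0, 4, 1, 2]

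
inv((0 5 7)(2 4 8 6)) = (0 7 5)(2 6 8 4)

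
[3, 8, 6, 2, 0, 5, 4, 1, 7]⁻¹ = [4, 7, 3, 0, 6, 5, 2, 8, 1]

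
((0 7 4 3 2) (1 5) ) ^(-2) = (0 3 7 2 4) 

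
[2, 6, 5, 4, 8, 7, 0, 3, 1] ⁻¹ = [6, 8, 0, 7, 3, 2, 1, 5, 4] 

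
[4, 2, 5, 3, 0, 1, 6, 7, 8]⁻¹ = [4, 5, 1, 3, 0, 2, 6, 7, 8]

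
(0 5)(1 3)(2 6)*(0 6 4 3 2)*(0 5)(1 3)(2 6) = (1 6 5 2 4)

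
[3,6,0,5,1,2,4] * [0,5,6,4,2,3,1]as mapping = [0→4,1→1,2→0,3→3,4→5,5→6,6→2]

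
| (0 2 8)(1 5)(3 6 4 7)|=12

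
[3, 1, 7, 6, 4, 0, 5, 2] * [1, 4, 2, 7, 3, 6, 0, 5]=[7, 4, 5, 0, 3, 1, 6, 2]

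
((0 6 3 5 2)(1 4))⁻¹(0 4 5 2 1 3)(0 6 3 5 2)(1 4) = (0 4 5 6 1 2)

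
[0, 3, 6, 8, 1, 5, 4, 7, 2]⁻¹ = [0, 4, 8, 1, 6, 5, 2, 7, 3]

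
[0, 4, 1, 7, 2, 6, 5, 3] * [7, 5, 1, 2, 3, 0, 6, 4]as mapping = [0→7, 1→3, 2→5, 3→4, 4→1, 5→6, 6→0, 7→2]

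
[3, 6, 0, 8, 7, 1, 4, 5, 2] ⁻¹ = [2, 5, 8, 0, 6, 7, 1, 4, 3] 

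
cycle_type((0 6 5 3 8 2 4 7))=8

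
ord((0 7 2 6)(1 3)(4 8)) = 4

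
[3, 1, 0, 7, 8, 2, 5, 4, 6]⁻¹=[2, 1, 5, 0, 7, 6, 8, 3, 4]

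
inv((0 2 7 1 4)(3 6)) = (0 4 1 7 2)(3 6)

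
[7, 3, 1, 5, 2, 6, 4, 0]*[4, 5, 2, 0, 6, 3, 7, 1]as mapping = [0→1, 1→0, 2→5, 3→3, 4→2, 5→7, 6→6, 7→4]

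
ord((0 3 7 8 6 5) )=6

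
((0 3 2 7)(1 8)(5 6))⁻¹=(0 7 2 3)(1 8)(5 6)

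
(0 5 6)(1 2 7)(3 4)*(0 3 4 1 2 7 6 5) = (1 7 2 6 3)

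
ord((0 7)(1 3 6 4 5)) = 10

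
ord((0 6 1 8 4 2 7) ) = 7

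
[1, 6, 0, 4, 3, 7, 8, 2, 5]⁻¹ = [2, 0, 7, 4, 3, 8, 1, 5, 6]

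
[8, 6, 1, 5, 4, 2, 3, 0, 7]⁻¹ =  [7, 2, 5, 6, 4, 3, 1, 8, 0]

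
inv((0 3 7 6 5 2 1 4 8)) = (0 8 4 1 2 5 6 7 3)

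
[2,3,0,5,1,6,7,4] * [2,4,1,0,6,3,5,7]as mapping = [0→1,1→0,2→2,3→3,4→4,5→5,6→7,7→6]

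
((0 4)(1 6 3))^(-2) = (1 6 3)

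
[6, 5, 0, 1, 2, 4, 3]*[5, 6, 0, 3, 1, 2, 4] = [4, 2, 5, 6, 0, 1, 3] 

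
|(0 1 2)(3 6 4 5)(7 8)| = 12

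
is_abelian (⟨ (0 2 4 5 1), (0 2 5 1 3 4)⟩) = no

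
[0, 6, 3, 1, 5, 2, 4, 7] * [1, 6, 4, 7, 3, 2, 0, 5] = [1, 0, 7, 6, 2, 4, 3, 5]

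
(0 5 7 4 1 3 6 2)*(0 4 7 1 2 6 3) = (0 5 1)(2 4)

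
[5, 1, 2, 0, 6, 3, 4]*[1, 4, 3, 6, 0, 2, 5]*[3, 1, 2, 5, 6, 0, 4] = [2, 6, 5, 1, 0, 4, 3]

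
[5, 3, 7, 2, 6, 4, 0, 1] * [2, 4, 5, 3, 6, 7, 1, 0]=[7, 3, 0, 5, 1, 6, 2, 4]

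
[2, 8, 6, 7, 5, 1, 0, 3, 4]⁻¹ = [6, 5, 0, 7, 8, 4, 2, 3, 1]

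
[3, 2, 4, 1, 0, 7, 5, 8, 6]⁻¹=[4, 3, 1, 0, 2, 6, 8, 5, 7]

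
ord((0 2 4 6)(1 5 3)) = 12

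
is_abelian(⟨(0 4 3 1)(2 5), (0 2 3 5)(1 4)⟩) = no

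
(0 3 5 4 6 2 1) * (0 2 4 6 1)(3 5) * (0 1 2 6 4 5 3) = (0 3)(1 6 5 4 2)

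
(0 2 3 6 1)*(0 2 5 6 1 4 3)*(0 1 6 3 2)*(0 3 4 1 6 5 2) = (0 2 6 1 3 5 4)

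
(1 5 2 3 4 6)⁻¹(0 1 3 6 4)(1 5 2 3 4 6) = (0 5 4 1 6)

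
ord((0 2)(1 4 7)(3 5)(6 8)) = 6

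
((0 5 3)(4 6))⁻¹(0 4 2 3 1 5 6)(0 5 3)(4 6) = (0 1 3 4 5 6 2)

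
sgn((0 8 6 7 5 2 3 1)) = -1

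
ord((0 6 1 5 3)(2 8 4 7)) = 20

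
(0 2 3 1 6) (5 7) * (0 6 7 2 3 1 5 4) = (0 3 5 2 1 7 4) 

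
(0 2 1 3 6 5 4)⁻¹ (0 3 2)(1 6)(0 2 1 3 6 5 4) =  (1 2 6)(3 5)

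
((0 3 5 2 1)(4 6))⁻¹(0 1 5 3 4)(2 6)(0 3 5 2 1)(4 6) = (0 2 5 6 3)(1 4)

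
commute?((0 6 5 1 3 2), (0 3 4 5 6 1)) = no:(0 6 5 1 3 2) * (0 3 4 5 6 1) = (0 1 4 5)(2 3), (0 3 4 5 6 1) * (0 6 5 1 3 2) = (0 2)(1 6 3 4)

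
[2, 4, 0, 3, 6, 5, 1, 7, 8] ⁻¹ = [2, 6, 0, 3, 1, 5, 4, 7, 8] 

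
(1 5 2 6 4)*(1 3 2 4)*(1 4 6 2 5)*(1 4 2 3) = (1 4)(2 3 5 6)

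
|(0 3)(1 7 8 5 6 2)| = 6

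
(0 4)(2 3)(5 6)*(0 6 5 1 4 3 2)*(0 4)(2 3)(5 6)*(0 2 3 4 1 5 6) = (0 3 1 2 4 6 5)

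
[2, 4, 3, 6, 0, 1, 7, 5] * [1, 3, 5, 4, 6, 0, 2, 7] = [5, 6, 4, 2, 1, 3, 7, 0]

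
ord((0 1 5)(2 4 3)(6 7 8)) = 3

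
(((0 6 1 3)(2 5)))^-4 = ()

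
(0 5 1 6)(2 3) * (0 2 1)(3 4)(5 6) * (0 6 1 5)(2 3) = (0 1)(2 4)(3 5 6)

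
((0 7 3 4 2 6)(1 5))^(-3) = (0 4)(1 5)(2 7)(3 6)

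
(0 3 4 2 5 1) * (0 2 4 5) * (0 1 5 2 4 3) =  (1 4 3 2)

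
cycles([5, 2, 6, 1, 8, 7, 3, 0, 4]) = (0 5 7)(1 2 6 3)(4 8)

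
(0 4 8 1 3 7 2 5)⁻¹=(0 5 2 7 3 1 8 4)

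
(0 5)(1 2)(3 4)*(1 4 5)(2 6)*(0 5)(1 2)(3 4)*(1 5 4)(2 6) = (0 6 5 4 1 2 3)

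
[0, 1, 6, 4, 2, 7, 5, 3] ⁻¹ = [0, 1, 4, 7, 3, 6, 2, 5] 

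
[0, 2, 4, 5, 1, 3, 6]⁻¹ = [0, 4, 1, 5, 2, 3, 6]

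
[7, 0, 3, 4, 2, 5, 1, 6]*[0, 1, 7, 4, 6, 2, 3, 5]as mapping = [0→5, 1→0, 2→4, 3→6, 4→7, 5→2, 6→1, 7→3]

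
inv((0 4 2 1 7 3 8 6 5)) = (0 5 6 8 3 7 1 2 4)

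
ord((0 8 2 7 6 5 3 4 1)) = 9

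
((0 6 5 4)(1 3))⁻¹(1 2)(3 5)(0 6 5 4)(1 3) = (1 4)(2 3)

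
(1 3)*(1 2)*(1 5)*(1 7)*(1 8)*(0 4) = (0 4)(1 3 2 5 7 8)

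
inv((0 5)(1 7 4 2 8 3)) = (0 5)(1 3 8 2 4 7)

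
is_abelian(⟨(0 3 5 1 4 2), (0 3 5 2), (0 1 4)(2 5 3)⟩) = no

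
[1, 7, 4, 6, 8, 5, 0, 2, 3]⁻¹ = [6, 0, 7, 8, 2, 5, 3, 1, 4]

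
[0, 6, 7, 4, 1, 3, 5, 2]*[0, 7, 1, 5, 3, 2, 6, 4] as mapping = [0→0, 1→6, 2→4, 3→3, 4→7, 5→5, 6→2, 7→1] 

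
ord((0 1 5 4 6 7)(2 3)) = 6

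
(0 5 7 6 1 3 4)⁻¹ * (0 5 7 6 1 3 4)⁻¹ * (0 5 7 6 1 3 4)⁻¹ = (0 1 5 3 7 4 6)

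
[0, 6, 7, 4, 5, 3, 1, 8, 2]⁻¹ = [0, 6, 8, 5, 3, 4, 1, 2, 7]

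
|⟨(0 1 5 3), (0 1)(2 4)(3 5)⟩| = 8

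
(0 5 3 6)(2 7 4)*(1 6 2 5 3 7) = (0 3 2 1 6)(4 5 7)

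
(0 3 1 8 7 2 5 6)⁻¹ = (0 6 5 2 7 8 1 3)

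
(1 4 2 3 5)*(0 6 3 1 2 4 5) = (0 6 3)(1 5 2)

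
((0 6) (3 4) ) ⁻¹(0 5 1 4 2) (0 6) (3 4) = (1 3 2 6 5) 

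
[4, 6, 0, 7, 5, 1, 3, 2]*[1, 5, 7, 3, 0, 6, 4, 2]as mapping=[0→0, 1→4, 2→1, 3→2, 4→6, 5→5, 6→3, 7→7]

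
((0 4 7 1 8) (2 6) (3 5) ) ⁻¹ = (0 8 1 7 4) (2 6) (3 5) 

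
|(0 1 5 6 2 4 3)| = 7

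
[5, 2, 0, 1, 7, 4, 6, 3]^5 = [1, 7, 3, 4, 0, 2, 6, 5]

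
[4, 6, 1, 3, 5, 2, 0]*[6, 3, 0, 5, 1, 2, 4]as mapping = [0→1, 1→4, 2→3, 3→5, 4→2, 5→0, 6→6]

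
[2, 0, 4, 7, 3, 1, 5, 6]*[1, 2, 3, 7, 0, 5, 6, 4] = [3, 1, 0, 4, 7, 2, 5, 6]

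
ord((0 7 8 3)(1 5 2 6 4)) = 20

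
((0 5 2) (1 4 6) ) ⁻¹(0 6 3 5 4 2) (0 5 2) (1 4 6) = (0 5 1 3 2 6) 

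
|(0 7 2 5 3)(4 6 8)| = 15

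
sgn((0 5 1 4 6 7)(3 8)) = 1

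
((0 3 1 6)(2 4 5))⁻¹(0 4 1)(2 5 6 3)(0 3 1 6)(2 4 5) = (0 1 4 2)(3 5 6)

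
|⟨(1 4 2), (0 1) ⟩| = 24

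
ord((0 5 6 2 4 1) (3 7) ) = 6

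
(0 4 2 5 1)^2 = (0 2 1 4 5)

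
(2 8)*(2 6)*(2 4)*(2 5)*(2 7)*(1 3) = (1 3)(2 8 6 4 5 7)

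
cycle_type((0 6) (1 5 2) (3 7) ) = 2^2.3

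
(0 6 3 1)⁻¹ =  (0 1 3 6)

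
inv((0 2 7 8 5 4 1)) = (0 1 4 5 8 7 2)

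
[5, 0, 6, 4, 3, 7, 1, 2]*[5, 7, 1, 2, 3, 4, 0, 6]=[4, 5, 0, 3, 2, 6, 7, 1]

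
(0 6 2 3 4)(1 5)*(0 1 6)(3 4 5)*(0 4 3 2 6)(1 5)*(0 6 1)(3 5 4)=(0 3)(1 2 5 6)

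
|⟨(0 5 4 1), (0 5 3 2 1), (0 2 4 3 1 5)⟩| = 720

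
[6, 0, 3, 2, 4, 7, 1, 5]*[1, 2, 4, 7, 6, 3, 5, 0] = [5, 1, 7, 4, 6, 0, 2, 3] 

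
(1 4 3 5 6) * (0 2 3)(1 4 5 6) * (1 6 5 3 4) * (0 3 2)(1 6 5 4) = (1 2)(3 4)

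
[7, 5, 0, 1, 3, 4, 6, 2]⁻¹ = [2, 3, 7, 4, 5, 1, 6, 0]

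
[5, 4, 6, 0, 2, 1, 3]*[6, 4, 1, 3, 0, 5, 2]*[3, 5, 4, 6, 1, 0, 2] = [0, 3, 4, 2, 5, 1, 6]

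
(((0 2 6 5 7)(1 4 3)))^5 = (1 3 4)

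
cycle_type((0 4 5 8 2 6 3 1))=8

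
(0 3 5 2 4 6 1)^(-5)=(0 5 4 1 3 2 6)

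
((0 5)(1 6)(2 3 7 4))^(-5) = (0 5)(1 6)(2 4 7 3)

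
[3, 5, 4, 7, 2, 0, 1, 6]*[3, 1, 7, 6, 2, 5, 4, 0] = [6, 5, 2, 0, 7, 3, 1, 4]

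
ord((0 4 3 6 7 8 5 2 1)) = 9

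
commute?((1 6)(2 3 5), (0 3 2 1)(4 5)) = no:(1 6)(2 3 5)*(0 3 2 1)(4 5) = (0 3 4 5 1 6), (0 3 2 1)(4 5)*(1 6)(2 3 5) = (0 5 4 2 6 1)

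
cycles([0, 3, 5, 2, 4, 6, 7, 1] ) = (1 3 2 5 6 7)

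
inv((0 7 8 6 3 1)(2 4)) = (0 1 3 6 8 7)(2 4)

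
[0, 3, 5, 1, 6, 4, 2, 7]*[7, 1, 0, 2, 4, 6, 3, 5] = [7, 2, 6, 1, 3, 4, 0, 5]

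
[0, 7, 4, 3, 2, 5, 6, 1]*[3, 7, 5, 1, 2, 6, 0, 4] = [3, 4, 2, 1, 5, 6, 0, 7]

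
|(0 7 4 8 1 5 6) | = 7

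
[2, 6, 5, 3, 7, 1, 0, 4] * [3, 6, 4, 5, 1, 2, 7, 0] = [4, 7, 2, 5, 0, 6, 3, 1]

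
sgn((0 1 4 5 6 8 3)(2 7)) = -1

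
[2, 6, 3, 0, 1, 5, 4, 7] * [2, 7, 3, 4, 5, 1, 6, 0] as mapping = [0→3, 1→6, 2→4, 3→2, 4→7, 5→1, 6→5, 7→0] 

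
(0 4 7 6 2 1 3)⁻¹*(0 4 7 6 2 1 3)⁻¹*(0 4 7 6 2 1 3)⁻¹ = (0 2 4 1 7 3 6)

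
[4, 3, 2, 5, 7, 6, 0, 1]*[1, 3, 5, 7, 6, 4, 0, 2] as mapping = [0→6, 1→7, 2→5, 3→4, 4→2, 5→0, 6→1, 7→3] 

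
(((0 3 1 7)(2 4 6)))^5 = (0 3 1 7)(2 6 4)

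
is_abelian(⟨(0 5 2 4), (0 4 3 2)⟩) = no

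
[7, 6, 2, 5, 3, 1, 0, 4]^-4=[3, 7, 2, 6, 1, 0, 4, 5]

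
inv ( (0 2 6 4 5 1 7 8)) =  (0 8 7 1 5 4 6 2)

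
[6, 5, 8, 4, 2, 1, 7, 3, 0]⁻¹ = [8, 5, 4, 7, 3, 1, 0, 6, 2]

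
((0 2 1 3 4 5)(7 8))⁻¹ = (0 5 4 3 1 2)(7 8)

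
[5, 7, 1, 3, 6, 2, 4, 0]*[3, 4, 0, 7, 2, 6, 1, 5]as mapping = [0→6, 1→5, 2→4, 3→7, 4→1, 5→0, 6→2, 7→3]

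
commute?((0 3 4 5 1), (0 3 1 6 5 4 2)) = no:(0 3 4 5 1) * (0 3 1 6 5 4 2) = (0 1 3 2)(5 6), (0 3 1 6 5 4 2) * (0 3 4 5 1) = (0 4 2 3)(1 6)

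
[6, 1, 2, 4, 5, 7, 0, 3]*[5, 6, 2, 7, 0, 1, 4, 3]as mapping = [0→4, 1→6, 2→2, 3→0, 4→1, 5→3, 6→5, 7→7]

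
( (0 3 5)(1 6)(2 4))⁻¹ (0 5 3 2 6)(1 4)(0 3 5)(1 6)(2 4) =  (0 5 4 1 3)(2 6)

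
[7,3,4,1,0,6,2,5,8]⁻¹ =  [4,3,6,1,2,7,5,0,8]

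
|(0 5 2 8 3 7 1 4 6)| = 9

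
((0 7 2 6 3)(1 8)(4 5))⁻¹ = (0 3 6 2 7)(1 8)(4 5)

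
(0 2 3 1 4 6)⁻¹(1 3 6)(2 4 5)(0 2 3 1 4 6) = (0 4 1)(3 6 5)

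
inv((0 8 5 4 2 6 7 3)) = (0 3 7 6 2 4 5 8)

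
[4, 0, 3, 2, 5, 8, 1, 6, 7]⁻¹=[1, 6, 3, 2, 0, 4, 7, 8, 5]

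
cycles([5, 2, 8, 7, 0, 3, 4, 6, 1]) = (0 5 3 7 6 4)(1 2 8)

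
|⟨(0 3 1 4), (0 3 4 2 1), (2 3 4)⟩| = 120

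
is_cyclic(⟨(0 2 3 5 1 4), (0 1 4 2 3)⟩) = no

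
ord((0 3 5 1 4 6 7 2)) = 8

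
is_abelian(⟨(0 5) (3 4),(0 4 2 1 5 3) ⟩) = no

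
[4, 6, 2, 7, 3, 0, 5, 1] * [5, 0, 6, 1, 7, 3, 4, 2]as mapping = [0→7, 1→4, 2→6, 3→2, 4→1, 5→5, 6→3, 7→0]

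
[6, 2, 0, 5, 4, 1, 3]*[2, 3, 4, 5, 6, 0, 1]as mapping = [0→1, 1→4, 2→2, 3→0, 4→6, 5→3, 6→5]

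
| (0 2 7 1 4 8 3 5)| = 8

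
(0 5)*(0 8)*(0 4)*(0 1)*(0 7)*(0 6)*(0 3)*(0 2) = (0 5 8 4 1 7 6 3 2)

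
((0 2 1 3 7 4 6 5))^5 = (0 4 1 5 7 2 6 3)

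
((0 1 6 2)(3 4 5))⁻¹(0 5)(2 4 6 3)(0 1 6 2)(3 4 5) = (0 5 2 4)(1 3)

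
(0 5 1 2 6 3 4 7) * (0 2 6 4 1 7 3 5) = (1 6 5 7 2 4 3)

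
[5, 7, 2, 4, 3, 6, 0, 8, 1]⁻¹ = [6, 8, 2, 4, 3, 0, 5, 1, 7]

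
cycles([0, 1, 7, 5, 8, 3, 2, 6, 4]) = (2 7 6)(3 5)(4 8)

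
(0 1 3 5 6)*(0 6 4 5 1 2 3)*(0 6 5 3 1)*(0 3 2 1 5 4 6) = (0 1)(2 5 6 4)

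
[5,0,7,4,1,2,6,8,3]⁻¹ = [1,4,5,8,3,0,6,2,7]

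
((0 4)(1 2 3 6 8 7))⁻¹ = (0 4)(1 7 8 6 3 2)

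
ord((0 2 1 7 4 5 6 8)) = 8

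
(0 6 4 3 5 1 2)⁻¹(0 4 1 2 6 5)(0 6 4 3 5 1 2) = (0 4 1 6 3 2)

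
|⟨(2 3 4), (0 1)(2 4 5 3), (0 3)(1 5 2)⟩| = 720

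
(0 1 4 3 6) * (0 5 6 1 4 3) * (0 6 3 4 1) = (0 1 4 6 5 3)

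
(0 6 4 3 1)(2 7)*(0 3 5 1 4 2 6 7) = (0 7 6 2)(1 3 4 5)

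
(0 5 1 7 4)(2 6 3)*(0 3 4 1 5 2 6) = (0 2)(1 7)(3 6 4)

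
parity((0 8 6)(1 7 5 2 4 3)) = odd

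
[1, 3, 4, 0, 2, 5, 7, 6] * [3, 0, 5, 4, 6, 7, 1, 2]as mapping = [0→0, 1→4, 2→6, 3→3, 4→5, 5→7, 6→2, 7→1]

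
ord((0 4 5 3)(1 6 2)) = 12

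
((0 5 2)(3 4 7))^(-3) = ()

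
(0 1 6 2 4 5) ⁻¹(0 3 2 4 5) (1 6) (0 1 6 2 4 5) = (0 1 3 4 5) (2 6) 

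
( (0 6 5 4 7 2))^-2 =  (0 7 5)(2 4 6)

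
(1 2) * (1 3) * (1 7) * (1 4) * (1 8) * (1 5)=(1 2 3 7 4 8 5) 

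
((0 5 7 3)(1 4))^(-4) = ()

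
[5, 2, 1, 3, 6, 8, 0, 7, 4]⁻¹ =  [6, 2, 1, 3, 8, 0, 4, 7, 5]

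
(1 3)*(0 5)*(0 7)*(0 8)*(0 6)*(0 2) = (0 5 7 8 6 2)(1 3)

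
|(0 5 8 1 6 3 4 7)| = 8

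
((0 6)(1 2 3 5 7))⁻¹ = (0 6)(1 7 5 3 2)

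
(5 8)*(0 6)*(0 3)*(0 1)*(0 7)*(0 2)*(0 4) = (0 6 3 1 7 2 4)(5 8)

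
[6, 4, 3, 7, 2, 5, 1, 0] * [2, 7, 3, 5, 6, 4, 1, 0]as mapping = [0→1, 1→6, 2→5, 3→0, 4→3, 5→4, 6→7, 7→2]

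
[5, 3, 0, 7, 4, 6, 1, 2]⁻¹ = [2, 6, 7, 1, 4, 0, 5, 3]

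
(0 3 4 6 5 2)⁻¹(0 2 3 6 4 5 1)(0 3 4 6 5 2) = (0 4 5 6 2 1 3)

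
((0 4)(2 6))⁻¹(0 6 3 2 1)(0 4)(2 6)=(1 4 2 3 6)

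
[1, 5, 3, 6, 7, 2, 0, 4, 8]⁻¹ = [6, 0, 5, 2, 7, 1, 3, 4, 8]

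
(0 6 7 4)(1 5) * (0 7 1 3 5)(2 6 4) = (0 4 7 2 6 1)(3 5)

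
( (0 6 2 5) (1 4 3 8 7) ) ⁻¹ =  (0 5 2 6) (1 7 8 3 4) 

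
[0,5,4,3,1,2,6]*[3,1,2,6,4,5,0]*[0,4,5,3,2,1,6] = [3,1,2,6,4,5,0]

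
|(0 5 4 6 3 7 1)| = 7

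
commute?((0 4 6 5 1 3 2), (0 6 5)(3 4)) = no:(0 4 6 5 1 3 2) * (0 6 5)(3 4) = (0 3 2 6)(1 4 5), (0 6 5)(3 4) * (0 4 6 5 1 3 2) = (0 5 4 2)(1 3 6)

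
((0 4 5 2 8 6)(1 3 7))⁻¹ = (0 6 8 2 5 4)(1 7 3)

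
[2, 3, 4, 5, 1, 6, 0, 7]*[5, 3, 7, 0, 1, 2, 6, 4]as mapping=[0→7, 1→0, 2→1, 3→2, 4→3, 5→6, 6→5, 7→4]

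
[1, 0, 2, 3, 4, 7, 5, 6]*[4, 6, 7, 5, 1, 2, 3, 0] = [6, 4, 7, 5, 1, 0, 2, 3]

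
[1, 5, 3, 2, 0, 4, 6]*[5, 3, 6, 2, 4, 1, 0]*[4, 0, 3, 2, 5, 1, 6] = [2, 0, 3, 6, 1, 5, 4]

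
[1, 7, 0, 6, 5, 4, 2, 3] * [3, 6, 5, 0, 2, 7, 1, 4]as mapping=[0→6, 1→4, 2→3, 3→1, 4→7, 5→2, 6→5, 7→0]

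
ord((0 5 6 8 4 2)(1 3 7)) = 6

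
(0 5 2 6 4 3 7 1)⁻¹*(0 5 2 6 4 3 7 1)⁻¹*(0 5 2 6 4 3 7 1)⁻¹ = (0 3 2 1 4 5 7 6)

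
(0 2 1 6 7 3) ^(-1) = (0 3 7 6 1 2) 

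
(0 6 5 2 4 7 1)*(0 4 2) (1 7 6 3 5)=(0 3 5) (1 4 6) 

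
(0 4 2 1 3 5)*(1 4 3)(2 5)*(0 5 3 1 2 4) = (0 1 2)(3 4)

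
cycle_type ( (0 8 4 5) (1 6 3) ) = 3.4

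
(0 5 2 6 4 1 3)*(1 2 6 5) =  (0 1 3)(2 5 6 4)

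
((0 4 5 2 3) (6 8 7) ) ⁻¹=(0 3 2 5 4) (6 7 8) 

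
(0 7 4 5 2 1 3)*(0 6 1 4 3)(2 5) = (0 7 3 6 1)(2 4)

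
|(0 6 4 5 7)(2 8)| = 10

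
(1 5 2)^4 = (1 5 2)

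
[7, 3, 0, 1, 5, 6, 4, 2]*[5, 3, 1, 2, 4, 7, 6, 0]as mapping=[0→0, 1→2, 2→5, 3→3, 4→7, 5→6, 6→4, 7→1]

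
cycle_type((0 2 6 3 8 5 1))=7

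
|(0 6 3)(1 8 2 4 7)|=15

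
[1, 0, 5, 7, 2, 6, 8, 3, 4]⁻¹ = [1, 0, 4, 7, 8, 2, 5, 3, 6]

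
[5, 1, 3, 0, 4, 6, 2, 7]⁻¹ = [3, 1, 6, 2, 4, 0, 5, 7]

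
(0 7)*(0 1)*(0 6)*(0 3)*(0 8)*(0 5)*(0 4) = (0 7 1 6 3 8 5 4)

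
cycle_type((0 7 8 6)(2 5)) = 2.4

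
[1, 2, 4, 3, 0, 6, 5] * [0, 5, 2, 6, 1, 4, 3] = [5, 2, 1, 6, 0, 3, 4]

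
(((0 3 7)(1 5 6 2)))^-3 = (1 5 6 2)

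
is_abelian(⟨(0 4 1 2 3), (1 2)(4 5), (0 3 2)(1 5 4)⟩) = no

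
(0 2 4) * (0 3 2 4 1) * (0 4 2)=(0 2 1 4 3)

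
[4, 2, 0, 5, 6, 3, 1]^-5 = [0, 1, 2, 5, 4, 3, 6]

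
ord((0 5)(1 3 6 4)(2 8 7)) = 12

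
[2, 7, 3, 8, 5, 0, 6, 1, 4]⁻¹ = [5, 7, 0, 2, 8, 4, 6, 1, 3]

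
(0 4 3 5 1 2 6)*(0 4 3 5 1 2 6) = (0 3 1 6 4 5 2)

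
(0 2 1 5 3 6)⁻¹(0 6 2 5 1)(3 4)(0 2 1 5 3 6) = (0 1 3 5 2)(4 6)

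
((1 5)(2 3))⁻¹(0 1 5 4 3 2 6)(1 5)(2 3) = (0 5 1 4 2 3 6)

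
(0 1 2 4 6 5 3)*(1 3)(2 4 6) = (0 3)(1 4 2 6 5)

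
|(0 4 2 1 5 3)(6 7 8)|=6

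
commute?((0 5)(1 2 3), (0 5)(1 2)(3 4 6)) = no:(0 5)(1 2 3)*(0 5)(1 2)(3 4 6) = (2 4 6 3), (0 5)(1 2)(3 4 6)*(0 5)(1 2 3) = (1 3 4 6)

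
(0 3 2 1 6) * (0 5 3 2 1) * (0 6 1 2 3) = (0 3 2 6 5)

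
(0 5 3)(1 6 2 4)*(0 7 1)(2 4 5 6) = (0 6 4)(1 2 5 3 7)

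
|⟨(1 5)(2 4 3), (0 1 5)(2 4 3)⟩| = 18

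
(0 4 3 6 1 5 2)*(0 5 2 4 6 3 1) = (0 6)(1 2 5 4)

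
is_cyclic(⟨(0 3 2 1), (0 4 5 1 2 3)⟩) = no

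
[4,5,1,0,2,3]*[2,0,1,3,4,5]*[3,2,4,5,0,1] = [0,1,3,4,2,5]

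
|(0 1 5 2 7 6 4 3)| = 8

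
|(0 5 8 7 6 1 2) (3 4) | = 14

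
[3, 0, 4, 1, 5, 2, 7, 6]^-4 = [1, 3, 5, 0, 2, 4, 6, 7]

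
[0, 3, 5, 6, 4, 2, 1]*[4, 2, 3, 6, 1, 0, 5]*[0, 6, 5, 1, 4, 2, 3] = [4, 3, 0, 2, 6, 1, 5] 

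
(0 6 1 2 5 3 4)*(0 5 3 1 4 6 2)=(0 2 3 6 4 5 1)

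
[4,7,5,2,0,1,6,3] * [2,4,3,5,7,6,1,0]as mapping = [0→7,1→0,2→6,3→3,4→2,5→4,6→1,7→5]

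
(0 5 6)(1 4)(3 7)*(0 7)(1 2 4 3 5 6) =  (0 6 7 5 1 3)(2 4)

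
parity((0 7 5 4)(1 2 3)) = odd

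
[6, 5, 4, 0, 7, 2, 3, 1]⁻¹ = [3, 7, 5, 6, 2, 1, 0, 4]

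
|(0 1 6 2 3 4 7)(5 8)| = 14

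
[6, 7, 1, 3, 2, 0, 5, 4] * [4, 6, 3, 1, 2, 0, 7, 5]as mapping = [0→7, 1→5, 2→6, 3→1, 4→3, 5→4, 6→0, 7→2]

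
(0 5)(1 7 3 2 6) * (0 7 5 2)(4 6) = (0 2 4 6 1 5 7 3)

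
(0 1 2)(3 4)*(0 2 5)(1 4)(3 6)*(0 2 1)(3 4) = (0 3)(1 5 2)(4 6)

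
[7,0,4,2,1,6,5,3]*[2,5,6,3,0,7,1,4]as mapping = [0→4,1→2,2→0,3→6,4→5,5→1,6→7,7→3]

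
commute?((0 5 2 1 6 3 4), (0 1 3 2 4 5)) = no:(0 5 2 1 6 3 4)*(0 1 3 2 4 5) = (1 6 2 3 5 4), (0 1 3 2 4 5)*(0 5 2 1 6 3 4) = (0 6 3 1 4 2)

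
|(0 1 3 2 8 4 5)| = 7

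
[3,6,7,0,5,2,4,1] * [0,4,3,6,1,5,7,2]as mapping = [0→6,1→7,2→2,3→0,4→5,5→3,6→1,7→4]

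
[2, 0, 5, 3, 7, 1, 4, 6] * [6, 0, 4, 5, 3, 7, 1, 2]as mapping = [0→4, 1→6, 2→7, 3→5, 4→2, 5→0, 6→3, 7→1]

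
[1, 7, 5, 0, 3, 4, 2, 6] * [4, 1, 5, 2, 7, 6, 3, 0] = [1, 0, 6, 4, 2, 7, 5, 3] 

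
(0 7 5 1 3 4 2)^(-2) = (0 4 1 7 2 3 5)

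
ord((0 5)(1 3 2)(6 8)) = 6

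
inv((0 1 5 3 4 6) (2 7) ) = (0 6 4 3 5 1) (2 7) 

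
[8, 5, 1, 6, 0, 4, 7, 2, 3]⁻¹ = [4, 2, 7, 8, 5, 1, 3, 6, 0]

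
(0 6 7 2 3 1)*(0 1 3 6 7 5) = (0 7 2 6 5)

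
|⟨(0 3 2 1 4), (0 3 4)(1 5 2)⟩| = 360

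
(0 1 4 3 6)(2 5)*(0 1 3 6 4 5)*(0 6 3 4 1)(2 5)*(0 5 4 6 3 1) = (0 6 5 4 1 2 3)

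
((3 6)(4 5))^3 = (3 6)(4 5)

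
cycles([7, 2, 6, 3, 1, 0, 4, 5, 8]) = (0 7 5)(1 2 6 4)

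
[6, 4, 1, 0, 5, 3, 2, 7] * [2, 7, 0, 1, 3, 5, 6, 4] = [6, 3, 7, 2, 5, 1, 0, 4]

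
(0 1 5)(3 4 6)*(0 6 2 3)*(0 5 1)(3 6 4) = (2 6 5 4)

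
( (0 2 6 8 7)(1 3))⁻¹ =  (0 7 8 6 2)(1 3)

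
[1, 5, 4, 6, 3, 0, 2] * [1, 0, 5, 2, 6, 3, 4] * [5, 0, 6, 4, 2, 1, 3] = [5, 4, 3, 2, 6, 0, 1]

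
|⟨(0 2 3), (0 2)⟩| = 6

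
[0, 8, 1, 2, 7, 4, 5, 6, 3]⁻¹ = [0, 2, 3, 8, 5, 6, 7, 4, 1]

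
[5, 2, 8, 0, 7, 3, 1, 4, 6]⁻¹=[3, 6, 1, 5, 7, 0, 8, 4, 2]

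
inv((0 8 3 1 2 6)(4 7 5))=(0 6 2 1 3 8)(4 5 7)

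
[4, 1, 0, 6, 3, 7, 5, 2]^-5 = [3, 1, 4, 5, 6, 2, 7, 0]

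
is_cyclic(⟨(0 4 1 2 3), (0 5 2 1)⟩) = no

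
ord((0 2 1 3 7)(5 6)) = 10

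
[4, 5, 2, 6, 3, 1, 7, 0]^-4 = [4, 1, 2, 6, 3, 5, 7, 0]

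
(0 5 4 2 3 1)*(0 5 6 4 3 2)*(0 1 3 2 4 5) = (0 6 5 2 4 1)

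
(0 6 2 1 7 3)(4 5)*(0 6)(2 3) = (1 7 2)(3 6)(4 5)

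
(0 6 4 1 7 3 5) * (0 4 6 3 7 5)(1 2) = (0 3)(1 5 4 2)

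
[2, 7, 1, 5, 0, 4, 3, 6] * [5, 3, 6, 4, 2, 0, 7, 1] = [6, 1, 3, 0, 5, 2, 4, 7]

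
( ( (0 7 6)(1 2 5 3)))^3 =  (1 3 5 2)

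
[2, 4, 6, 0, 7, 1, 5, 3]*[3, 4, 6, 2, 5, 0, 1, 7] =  [6, 5, 1, 3, 7, 4, 0, 2]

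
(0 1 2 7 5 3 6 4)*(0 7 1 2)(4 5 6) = (0 2 1)(3 4 7 6 5)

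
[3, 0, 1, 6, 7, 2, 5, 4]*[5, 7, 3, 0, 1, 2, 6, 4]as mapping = [0→0, 1→5, 2→7, 3→6, 4→4, 5→3, 6→2, 7→1]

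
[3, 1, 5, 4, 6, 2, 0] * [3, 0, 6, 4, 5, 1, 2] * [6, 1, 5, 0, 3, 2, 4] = [3, 6, 1, 2, 5, 4, 0]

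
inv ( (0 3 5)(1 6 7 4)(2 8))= (0 5 3)(1 4 7 6)(2 8)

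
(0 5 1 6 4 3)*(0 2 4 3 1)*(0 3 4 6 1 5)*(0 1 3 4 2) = (0 1 3)(2 6)(4 5)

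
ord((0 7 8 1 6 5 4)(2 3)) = 14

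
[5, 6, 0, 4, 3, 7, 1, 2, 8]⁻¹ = [2, 6, 7, 4, 3, 0, 1, 5, 8]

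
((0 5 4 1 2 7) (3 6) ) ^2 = (0 4 2) (1 7 5) 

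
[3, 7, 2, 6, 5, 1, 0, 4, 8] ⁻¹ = [6, 5, 2, 0, 7, 4, 3, 1, 8] 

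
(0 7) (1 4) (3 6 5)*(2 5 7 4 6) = (0 4 1 6 7) (2 5 3) 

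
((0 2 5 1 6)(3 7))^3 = (0 1 2 6 5)(3 7)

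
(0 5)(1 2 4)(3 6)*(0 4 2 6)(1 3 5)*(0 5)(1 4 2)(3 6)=(0 4 6)(1 3 5 2)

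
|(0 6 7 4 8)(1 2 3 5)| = 20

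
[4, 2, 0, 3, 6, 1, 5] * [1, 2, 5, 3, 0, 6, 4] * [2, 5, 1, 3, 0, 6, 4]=[2, 6, 5, 3, 0, 1, 4]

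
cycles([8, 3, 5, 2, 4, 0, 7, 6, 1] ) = (0 8 1 3 2 5)(6 7)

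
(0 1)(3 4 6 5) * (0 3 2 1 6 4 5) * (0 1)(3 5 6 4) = (0 4 3 6 1 5 2)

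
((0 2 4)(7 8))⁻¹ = (0 4 2)(7 8)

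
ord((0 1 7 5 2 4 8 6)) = 8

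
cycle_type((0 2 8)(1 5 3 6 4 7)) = 3.6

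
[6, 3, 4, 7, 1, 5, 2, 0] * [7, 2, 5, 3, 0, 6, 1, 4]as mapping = [0→1, 1→3, 2→0, 3→4, 4→2, 5→6, 6→5, 7→7]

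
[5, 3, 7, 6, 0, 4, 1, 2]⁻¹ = [4, 6, 7, 1, 5, 0, 3, 2]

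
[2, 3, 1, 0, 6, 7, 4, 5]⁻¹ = [3, 2, 0, 1, 6, 7, 4, 5]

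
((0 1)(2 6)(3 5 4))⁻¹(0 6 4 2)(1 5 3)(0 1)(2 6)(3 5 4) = (0 4 5)(1 2 3 6)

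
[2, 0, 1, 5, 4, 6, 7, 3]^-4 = [1, 2, 0, 3, 4, 5, 6, 7]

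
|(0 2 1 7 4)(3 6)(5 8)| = 10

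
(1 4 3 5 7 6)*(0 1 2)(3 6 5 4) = (0 1 3 4 6 2)(5 7)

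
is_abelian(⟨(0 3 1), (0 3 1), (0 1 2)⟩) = no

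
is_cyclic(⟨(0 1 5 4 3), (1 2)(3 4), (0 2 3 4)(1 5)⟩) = no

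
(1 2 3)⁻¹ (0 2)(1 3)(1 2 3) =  (0 3)(1 2)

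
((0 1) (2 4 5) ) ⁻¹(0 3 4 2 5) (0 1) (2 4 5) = (1 3 5 4 2) 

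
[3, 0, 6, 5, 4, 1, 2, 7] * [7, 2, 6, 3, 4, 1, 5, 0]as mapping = [0→3, 1→7, 2→5, 3→1, 4→4, 5→2, 6→6, 7→0]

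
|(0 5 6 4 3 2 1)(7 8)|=14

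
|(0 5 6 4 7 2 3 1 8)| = 9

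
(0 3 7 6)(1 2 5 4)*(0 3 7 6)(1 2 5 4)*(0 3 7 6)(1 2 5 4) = (0 6 7 3)(1 4 5 2)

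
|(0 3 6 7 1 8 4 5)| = 8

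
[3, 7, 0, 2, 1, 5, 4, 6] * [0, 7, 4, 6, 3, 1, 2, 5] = [6, 5, 0, 4, 7, 1, 3, 2]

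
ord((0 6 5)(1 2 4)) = 3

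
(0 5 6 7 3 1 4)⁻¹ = (0 4 1 3 7 6 5)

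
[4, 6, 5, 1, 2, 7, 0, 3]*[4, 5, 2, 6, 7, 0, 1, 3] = [7, 1, 0, 5, 2, 3, 4, 6]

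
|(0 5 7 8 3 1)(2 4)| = 6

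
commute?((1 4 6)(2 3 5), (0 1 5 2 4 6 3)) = no:(1 4 6)(2 3 5)*(0 1 5 2 4 6 3) = (0 1 6 5 4 3 2), (0 1 5 2 4 6 3)*(1 4 6)(2 3 5) = (0 4 1 2 6 5 3)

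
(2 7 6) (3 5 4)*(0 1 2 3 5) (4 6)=(0 1 2 7 4 5 6 3) 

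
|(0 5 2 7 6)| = 5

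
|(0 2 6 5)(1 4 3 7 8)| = 20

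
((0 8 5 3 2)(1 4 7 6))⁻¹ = (0 2 3 5 8)(1 6 7 4)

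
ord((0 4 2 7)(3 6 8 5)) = 4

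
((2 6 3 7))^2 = (2 3)(6 7)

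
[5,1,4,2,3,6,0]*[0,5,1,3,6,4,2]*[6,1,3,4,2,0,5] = [2,0,5,1,4,3,6]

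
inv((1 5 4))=(1 4 5)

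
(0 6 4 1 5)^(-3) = (0 4 5 6 1)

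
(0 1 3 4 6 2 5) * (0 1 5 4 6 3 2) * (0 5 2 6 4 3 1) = (0 2 3 4 1 6 5)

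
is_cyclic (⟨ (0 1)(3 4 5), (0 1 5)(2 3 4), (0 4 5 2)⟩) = no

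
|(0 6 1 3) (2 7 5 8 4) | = 20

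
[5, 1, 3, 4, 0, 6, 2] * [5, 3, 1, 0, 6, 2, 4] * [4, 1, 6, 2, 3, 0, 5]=[6, 2, 4, 5, 0, 3, 1]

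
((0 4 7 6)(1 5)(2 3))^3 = (0 6 7 4)(1 5)(2 3)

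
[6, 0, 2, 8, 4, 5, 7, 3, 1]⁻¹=[1, 8, 2, 7, 4, 5, 0, 6, 3]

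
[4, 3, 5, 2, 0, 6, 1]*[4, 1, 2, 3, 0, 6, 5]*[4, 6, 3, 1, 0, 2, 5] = [4, 1, 5, 3, 0, 2, 6]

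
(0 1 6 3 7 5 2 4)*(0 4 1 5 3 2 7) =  (0 5 7 3)(1 6 2)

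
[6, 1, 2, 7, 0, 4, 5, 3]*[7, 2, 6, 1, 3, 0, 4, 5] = [4, 2, 6, 5, 7, 3, 0, 1]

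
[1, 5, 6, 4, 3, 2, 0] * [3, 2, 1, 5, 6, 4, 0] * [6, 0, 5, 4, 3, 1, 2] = [5, 3, 6, 2, 1, 0, 4]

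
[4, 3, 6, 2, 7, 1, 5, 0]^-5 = [4, 1, 2, 3, 7, 5, 6, 0]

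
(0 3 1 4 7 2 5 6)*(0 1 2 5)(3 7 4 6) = (0 7 5 3 2)(1 6)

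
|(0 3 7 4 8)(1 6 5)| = 15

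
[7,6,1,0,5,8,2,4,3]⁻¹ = [3,2,6,8,7,4,1,0,5]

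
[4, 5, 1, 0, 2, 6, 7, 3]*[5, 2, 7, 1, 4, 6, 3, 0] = [4, 6, 2, 5, 7, 3, 0, 1] 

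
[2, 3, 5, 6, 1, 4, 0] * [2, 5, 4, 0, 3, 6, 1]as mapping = [0→4, 1→0, 2→6, 3→1, 4→5, 5→3, 6→2]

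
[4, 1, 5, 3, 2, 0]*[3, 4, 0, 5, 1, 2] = [1, 4, 2, 5, 0, 3]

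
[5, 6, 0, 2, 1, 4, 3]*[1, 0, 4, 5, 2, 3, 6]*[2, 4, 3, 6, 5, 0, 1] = [6, 1, 4, 5, 2, 3, 0]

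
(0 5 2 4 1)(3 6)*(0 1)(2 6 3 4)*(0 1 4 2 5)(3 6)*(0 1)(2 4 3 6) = (0 1 3 2 5 6 4)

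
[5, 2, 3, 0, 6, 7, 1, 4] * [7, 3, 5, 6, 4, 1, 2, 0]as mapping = [0→1, 1→5, 2→6, 3→7, 4→2, 5→0, 6→3, 7→4]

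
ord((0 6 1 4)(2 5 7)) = 12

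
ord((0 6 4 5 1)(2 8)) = 10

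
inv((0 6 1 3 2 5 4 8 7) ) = (0 7 8 4 5 2 3 1 6) 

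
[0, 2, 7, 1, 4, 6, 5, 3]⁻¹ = [0, 3, 1, 7, 4, 6, 5, 2]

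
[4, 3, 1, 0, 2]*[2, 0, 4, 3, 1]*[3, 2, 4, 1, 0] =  [2, 1, 3, 4, 0]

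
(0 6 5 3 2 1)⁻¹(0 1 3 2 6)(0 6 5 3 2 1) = (0 2 1 5 6)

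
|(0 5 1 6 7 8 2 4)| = 8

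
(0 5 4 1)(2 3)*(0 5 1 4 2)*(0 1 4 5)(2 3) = (0 4 5 3 1)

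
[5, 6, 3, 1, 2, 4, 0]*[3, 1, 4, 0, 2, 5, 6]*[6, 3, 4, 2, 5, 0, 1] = [0, 1, 6, 3, 5, 4, 2]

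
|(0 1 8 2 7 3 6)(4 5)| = 14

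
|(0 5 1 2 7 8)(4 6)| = 6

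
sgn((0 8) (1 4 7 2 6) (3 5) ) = 1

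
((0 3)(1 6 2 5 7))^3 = (0 3)(1 5 6 7 2)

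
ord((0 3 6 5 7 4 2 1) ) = 8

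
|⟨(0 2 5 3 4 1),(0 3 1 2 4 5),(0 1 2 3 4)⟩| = 720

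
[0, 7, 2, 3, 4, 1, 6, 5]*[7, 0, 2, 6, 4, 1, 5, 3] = [7, 3, 2, 6, 4, 0, 5, 1]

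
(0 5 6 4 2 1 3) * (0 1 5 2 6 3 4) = (0 2 5 3 1 4 6)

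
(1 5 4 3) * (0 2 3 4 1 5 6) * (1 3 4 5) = (0 2 4 5 3 1 6)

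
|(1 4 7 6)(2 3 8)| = 12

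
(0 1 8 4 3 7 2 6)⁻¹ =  (0 6 2 7 3 4 8 1)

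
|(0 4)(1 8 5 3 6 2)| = 6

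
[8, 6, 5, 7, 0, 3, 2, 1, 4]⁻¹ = [4, 7, 6, 5, 8, 2, 1, 3, 0]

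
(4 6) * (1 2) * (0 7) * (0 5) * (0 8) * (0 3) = (0 7 5 8 3)(1 2)(4 6)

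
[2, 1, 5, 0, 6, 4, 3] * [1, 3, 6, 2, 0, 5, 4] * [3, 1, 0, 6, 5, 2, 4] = [4, 6, 2, 1, 5, 3, 0]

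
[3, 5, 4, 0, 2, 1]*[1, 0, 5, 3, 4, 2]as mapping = [0→3, 1→2, 2→4, 3→1, 4→5, 5→0]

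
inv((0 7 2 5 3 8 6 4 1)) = (0 1 4 6 8 3 5 2 7)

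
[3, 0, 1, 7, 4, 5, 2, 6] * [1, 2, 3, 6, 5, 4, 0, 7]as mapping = [0→6, 1→1, 2→2, 3→7, 4→5, 5→4, 6→3, 7→0]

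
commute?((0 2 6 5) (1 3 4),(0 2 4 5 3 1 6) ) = no:(0 2 6 5) (1 3 4) * (0 2 4 5 3 1 6) = (0 4 6 3 5 2),(0 2 4 5 3 1 6) * (0 2 6 5) (1 3 4) = (0 6 2 1 5 4) 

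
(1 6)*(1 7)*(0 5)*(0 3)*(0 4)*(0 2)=(0 5 3 4 2)(1 6 7)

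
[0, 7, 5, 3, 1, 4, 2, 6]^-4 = [0, 6, 4, 3, 7, 1, 5, 2]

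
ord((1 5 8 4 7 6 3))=7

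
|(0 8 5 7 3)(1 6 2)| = 15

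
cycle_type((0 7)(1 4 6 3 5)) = 2.5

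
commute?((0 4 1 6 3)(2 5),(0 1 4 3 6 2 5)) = no:(0 4 1 6 3)(2 5) * (0 1 4 3 6 2 5) = (0 3 1 2),(0 1 4 3 6 2 5) * (0 4 1 6 3)(2 5) = (0 6 5 4)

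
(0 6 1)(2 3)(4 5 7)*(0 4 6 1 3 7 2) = (0 1 4 5 2 7 6 3)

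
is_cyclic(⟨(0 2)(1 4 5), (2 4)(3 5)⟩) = no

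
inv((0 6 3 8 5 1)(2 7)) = (0 1 5 8 3 6)(2 7)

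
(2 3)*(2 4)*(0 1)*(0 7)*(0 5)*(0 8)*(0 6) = (0 1 7 5 8 6)(2 3 4)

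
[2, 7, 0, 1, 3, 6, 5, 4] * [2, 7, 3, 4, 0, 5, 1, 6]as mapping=[0→3, 1→6, 2→2, 3→7, 4→4, 5→1, 6→5, 7→0]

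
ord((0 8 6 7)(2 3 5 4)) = 4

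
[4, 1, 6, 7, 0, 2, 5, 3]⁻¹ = [4, 1, 5, 7, 0, 6, 2, 3]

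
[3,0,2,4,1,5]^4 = [0,1,2,3,4,5]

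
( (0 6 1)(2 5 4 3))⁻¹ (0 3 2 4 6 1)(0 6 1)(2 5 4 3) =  (0 6 2 5 3 1)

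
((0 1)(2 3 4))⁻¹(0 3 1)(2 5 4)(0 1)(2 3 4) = (0 1 4)(2 3 5)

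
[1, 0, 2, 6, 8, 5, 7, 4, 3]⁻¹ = [1, 0, 2, 8, 7, 5, 3, 6, 4]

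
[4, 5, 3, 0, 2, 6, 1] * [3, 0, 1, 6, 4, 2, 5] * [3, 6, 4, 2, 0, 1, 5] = [0, 4, 5, 2, 6, 1, 3]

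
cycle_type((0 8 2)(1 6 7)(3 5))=2.3^2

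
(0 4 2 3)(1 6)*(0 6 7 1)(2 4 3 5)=(0 3 6)(1 7)(2 5)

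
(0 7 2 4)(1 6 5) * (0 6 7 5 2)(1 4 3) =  (0 5 4 6 2 3 1 7)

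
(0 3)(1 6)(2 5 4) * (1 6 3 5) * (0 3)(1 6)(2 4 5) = (0 2 6 1)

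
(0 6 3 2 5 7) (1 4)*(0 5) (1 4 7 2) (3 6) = (0 3 1 7 5 2) 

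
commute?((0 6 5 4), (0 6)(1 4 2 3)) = no:(0 6 5 4) * (0 6)(1 4 2 3) = (1 4 6 5 2 3), (0 6)(1 4 2 3) * (0 6 5 4) = (0 5 4 2 3 1)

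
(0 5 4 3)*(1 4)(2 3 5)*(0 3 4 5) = (0 2 4)(1 5)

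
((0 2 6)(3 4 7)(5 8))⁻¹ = (0 6 2)(3 7 4)(5 8)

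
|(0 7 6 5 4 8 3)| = 7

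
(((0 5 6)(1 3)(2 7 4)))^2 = (0 6 5)(2 4 7)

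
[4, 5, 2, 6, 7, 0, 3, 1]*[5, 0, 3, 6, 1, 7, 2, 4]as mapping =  [0→1, 1→7, 2→3, 3→2, 4→4, 5→5, 6→6, 7→0]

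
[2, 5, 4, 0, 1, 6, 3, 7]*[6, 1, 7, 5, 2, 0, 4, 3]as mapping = [0→7, 1→0, 2→2, 3→6, 4→1, 5→4, 6→5, 7→3]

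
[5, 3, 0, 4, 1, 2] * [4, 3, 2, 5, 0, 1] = [1, 5, 4, 0, 3, 2]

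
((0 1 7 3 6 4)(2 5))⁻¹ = (0 4 6 3 7 1)(2 5)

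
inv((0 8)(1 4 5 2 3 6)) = (0 8)(1 6 3 2 5 4)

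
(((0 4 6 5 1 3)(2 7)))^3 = (0 5)(1 4)(2 7)(3 6)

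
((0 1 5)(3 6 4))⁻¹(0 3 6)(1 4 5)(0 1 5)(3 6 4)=(0 5 3)(1 6 4)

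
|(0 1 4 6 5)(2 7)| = 10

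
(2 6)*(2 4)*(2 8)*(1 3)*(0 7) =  (0 7)(1 3)(2 6 4 8)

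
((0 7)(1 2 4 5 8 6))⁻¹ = (0 7)(1 6 8 5 4 2)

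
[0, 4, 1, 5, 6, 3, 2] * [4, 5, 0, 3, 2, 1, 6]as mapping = [0→4, 1→2, 2→5, 3→1, 4→6, 5→3, 6→0]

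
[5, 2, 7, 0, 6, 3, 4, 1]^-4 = [3, 7, 1, 5, 4, 0, 6, 2]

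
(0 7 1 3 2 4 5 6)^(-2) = (0 5 2 1)(3 7 6 4)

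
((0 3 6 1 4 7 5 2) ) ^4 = (0 4) (1 2) (3 7) (5 6) 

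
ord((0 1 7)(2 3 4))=3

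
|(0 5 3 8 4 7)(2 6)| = 6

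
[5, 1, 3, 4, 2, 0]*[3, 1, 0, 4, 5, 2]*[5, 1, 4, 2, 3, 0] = [4, 1, 3, 0, 5, 2]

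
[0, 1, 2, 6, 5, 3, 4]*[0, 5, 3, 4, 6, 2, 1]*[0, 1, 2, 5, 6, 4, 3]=[0, 4, 5, 1, 2, 6, 3]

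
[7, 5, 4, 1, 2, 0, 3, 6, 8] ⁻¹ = [5, 3, 4, 6, 2, 1, 7, 0, 8] 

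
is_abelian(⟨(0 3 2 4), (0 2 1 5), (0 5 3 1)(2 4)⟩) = no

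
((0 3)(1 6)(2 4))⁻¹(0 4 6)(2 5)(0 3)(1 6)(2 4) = (1 3 2)(4 5)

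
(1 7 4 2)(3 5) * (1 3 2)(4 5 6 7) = (1 4)(2 3 6 7 5)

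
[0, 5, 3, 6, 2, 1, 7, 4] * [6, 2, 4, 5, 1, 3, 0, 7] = [6, 3, 5, 0, 4, 2, 7, 1]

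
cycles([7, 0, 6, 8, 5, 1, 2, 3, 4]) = (0 7 3 8 4 5 1)(2 6)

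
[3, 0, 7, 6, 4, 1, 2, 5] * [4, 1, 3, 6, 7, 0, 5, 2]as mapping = [0→6, 1→4, 2→2, 3→5, 4→7, 5→1, 6→3, 7→0]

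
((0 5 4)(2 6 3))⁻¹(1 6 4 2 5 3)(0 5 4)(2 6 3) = (0 6 4 2 1 3)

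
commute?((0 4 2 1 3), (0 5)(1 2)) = no:(0 4 2 1 3)*(0 5)(1 2) = (0 4 1 3 5), (0 5)(1 2)*(0 4 2 1 3) = (0 5 4 2 3)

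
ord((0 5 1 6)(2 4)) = 4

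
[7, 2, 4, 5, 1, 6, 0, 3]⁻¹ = [6, 4, 1, 7, 2, 3, 5, 0]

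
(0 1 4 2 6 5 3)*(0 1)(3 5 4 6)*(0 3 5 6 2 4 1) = (0 3)(1 2 5 6)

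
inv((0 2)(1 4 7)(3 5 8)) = (0 2)(1 7 4)(3 8 5)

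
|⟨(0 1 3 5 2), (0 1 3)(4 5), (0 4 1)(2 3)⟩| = 720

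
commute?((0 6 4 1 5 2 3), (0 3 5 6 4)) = no:(0 6 4 1 5 2 3)*(0 3 5 6 4) = (0 4 1 6)(2 5), (0 3 5 6 4)*(0 6 4 1 5 2 3) = (1 5 4 6)(2 3)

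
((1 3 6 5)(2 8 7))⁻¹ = (1 5 6 3)(2 7 8)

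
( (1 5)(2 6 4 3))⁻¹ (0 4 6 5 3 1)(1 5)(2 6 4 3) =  (0 3 4 1 2 5)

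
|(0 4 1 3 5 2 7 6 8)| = 9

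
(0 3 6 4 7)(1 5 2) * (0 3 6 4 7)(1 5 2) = (0 6 7 3 4)(1 2 5)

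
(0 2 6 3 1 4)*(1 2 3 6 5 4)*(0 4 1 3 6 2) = (0 6 2 5 1 3)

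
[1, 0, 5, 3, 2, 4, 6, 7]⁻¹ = [1, 0, 4, 3, 5, 2, 6, 7]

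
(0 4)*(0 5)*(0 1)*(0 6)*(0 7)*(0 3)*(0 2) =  (0 4 5 1 6 7 3 2) 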